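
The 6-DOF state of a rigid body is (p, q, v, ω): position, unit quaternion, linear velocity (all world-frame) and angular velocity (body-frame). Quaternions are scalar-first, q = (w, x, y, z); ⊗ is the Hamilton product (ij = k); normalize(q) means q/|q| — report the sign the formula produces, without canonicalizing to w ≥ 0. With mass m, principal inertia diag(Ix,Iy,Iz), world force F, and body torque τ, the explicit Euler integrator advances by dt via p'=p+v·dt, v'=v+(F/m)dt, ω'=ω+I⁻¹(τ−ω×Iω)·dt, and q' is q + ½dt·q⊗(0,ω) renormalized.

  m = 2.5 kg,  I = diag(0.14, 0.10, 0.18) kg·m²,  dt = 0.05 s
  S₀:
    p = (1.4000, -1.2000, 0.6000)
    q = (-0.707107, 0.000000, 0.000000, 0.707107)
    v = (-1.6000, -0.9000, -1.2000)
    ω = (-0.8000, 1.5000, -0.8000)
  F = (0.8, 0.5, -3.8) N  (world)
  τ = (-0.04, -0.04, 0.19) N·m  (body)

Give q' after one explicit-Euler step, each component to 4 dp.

Hamilton product q⊗(0,ω) = (0.5656856, -0.4949749, -1.6263461, 0.5656856)
updated quaternion q' = (-0.6922, -0.0124, -0.0406, 0.7205)

q' = (-0.6922, -0.0124, -0.0406, 0.7205)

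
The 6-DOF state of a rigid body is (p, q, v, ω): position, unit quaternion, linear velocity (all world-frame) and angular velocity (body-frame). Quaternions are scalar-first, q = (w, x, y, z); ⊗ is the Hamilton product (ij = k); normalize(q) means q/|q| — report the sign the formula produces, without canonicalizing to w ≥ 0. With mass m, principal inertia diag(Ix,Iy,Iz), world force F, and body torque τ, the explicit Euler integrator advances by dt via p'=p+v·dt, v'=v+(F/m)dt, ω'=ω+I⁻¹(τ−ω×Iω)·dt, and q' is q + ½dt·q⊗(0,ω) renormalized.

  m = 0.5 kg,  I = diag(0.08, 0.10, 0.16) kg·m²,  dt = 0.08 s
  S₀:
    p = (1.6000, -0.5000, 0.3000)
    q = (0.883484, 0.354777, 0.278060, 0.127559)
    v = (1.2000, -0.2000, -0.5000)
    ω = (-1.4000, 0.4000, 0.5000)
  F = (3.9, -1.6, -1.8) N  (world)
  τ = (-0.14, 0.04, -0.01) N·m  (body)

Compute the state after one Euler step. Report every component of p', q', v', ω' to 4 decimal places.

p' = p + v·dt = (1.6960, -0.5160, 0.2600)
new velocity v' = (1.8240, -0.4560, -0.7880)
ω×(Iω) gyroscopic = (0.0120, 0.0560, -0.0112)
angular accel α = (-1.9000, -0.1600, 0.0075)
ω + α·dt = (-1.5520, 0.3872, 0.5006)
Hamilton product q⊗(0,ω) = (0.3216843, -1.1488712, -0.0025775, 0.9729368)
q' = normalize(q + ½dt·q⊗(0,ω)) = (0.8947, 0.3082, 0.2774, 0.1662)

p' = (1.6960, -0.5160, 0.2600)
q' = (0.8947, 0.3082, 0.2774, 0.1662)
v' = (1.8240, -0.4560, -0.7880)
ω' = (-1.5520, 0.3872, 0.5006)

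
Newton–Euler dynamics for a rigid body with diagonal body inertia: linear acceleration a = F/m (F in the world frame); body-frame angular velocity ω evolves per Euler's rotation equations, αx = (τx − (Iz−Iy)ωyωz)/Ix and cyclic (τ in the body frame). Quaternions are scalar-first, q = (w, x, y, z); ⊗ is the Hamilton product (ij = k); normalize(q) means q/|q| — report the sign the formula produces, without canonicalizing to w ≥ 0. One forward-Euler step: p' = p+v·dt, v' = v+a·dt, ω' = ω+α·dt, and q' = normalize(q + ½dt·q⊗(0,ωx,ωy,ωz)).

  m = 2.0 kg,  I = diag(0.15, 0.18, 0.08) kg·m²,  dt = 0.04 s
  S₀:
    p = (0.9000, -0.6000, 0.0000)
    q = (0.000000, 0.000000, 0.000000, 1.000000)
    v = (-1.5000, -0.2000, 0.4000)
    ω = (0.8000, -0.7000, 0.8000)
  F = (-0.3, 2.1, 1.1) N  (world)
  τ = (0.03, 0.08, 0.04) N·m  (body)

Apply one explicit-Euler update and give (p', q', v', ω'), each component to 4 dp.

p' = (0.8400, -0.6080, 0.0160)
q' = (-0.0160, 0.0140, 0.0160, 0.9996)
v' = (-1.5060, -0.1580, 0.4220)
ω' = (0.7931, -0.6922, 0.8284)

gyro term ω×Iω = (0.0560, 0.0448, -0.0168)
α = I⁻¹(τ − ω×Iω) = (-0.1733, 0.1956, 0.7100)
ω + α·dt = (0.7931, -0.6922, 0.8284)
q⊗(0,ω) = (-0.8000000, 0.7000000, 0.8000000, 0.0000000)
q' = normalize(q + ½dt·q⊗(0,ω)) = (-0.0160, 0.0140, 0.0160, 0.9996)
linear accel F/m = (-0.1500, 1.0500, 0.5500)
p' = p + v·dt = (0.8400, -0.6080, 0.0160)
new velocity v' = (-1.5060, -0.1580, 0.4220)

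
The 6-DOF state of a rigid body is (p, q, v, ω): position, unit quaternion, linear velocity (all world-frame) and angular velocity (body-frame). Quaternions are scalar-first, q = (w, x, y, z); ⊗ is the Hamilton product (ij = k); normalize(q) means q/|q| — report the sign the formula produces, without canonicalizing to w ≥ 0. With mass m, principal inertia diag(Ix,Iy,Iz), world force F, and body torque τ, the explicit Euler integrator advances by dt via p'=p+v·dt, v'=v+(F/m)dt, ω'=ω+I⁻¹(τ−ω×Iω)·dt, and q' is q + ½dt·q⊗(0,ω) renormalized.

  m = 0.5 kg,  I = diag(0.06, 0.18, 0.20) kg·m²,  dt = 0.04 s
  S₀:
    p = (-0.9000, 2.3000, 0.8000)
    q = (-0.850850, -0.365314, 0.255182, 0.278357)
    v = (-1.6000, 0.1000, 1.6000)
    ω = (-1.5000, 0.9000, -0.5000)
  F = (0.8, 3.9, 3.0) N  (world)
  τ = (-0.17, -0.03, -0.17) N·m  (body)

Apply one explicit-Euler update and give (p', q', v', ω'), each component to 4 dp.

precession coupling ω×(Iω) = (-0.0090, -0.1050, -0.1620)
α = I⁻¹(τ − ω×Iω) = (-2.6833, 0.4167, -0.0400)
ω' = ω + α·dt = (-1.6073, 0.9167, -0.5016)
Hamilton product q⊗(0,ω) = (-0.6384563, 0.8981627, -1.3659575, 0.4794154)
q + ½dt·q⊗(0,ω), renormalized = (-0.8630, -0.3471, 0.2277, 0.2878)
p + v·dt = (-0.9640, 2.3040, 0.8640)
new velocity v' = (-1.5360, 0.4120, 1.8400)

p' = (-0.9640, 2.3040, 0.8640)
q' = (-0.8630, -0.3471, 0.2277, 0.2878)
v' = (-1.5360, 0.4120, 1.8400)
ω' = (-1.6073, 0.9167, -0.5016)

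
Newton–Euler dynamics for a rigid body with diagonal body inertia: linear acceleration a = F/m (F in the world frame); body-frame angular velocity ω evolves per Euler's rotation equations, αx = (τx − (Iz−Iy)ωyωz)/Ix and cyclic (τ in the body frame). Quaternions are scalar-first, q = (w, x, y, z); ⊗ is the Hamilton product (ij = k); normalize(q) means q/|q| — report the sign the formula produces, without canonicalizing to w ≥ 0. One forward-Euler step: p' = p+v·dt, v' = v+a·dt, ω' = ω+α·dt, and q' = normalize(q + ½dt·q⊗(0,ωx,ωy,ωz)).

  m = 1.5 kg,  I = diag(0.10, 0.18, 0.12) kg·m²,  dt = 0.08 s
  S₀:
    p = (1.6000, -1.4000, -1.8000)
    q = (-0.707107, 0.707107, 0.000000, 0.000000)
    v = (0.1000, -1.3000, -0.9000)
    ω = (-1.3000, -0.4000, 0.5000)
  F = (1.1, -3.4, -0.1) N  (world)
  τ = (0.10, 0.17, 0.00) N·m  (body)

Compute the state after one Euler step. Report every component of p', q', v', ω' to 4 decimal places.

p' = (1.6080, -1.5040, -1.8720)
q' = (-0.6692, 0.7426, -0.0028, -0.0254)
v' = (0.1587, -1.4813, -0.9053)
ω' = (-1.2296, -0.3302, 0.4723)

a = (0.7333, -2.2667, -0.0667)
p + v·dt = (1.6080, -1.5040, -1.8720)
new velocity v' = (0.1587, -1.4813, -0.9053)
gyro term ω×Iω = (0.0120, 0.0130, 0.0416)
angular accel α = (0.8800, 0.8722, -0.3467)
new body rate ω' = (-1.2296, -0.3302, 0.4723)
Hamilton product q⊗(0,ω) = (0.9192391, 0.9192391, -0.0707107, -0.6363963)
updated quaternion q' = (-0.6692, 0.7426, -0.0028, -0.0254)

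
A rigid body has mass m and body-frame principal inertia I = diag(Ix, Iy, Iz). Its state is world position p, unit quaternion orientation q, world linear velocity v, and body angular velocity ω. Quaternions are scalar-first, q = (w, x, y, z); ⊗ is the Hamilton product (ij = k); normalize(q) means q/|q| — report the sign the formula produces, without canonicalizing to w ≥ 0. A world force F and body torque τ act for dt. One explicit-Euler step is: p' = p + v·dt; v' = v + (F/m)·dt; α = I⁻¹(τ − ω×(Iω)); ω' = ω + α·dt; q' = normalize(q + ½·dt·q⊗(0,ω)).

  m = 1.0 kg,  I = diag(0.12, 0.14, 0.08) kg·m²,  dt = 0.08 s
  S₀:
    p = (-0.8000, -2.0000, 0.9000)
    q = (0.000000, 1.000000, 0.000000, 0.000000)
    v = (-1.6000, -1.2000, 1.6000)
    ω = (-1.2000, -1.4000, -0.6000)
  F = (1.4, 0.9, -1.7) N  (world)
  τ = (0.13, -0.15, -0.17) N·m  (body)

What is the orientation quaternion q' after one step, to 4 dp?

q⊗(0,ω) = (1.2000000, 0.0000000, 0.6000000, -1.4000000)
q + ½dt·q⊗(0,ω), renormalized = (0.0479, 0.9970, 0.0239, -0.0558)

q' = (0.0479, 0.9970, 0.0239, -0.0558)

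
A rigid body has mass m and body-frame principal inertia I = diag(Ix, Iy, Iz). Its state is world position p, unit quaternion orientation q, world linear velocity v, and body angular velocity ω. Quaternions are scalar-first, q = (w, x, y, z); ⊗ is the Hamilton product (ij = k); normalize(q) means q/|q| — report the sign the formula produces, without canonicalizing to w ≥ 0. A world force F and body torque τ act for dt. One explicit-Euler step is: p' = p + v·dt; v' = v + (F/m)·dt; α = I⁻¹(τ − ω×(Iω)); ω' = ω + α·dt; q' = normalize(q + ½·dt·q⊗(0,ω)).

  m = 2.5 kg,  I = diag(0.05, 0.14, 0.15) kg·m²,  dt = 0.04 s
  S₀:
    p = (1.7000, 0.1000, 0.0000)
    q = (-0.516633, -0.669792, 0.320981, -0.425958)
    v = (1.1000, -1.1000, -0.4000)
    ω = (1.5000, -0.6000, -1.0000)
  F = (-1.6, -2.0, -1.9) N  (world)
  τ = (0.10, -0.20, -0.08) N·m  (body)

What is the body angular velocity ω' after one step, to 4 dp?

ω' = (1.5752, -0.7000, -0.9997)

gyro term ω×Iω = (0.0060, 0.1500, -0.0810)
α = I⁻¹(τ − ω×Iω) = (1.8800, -2.5000, 0.0067)
ω' = ω + α·dt = (1.5752, -0.7000, -0.9997)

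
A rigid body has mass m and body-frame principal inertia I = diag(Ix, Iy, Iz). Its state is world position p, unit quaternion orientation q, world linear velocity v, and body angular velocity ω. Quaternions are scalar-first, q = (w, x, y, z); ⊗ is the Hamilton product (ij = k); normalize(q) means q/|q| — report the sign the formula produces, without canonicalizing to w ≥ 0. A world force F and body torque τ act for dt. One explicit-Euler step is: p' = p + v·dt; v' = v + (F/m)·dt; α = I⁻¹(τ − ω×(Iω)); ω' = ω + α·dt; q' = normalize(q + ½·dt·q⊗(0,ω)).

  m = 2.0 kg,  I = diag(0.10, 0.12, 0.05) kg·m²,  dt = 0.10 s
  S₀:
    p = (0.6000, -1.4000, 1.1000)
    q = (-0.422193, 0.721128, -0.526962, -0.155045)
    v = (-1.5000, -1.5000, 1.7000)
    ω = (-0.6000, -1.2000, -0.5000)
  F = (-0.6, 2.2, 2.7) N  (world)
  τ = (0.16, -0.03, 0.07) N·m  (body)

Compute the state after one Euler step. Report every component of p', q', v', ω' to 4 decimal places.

p' = (0.4500, -1.5500, 1.2700)
q' = (-0.4349, 0.7358, -0.4777, -0.2030)
v' = (-1.5300, -1.3900, 1.8350)
ω' = (-0.3980, -1.2375, -0.3888)

angular accel α = (2.0200, -0.3750, 1.1120)
new body rate ω' = (-0.3980, -1.2375, -0.3888)
2q̇ = q⊗(0,ω) = (-0.2772001, 0.3307428, 0.9602226, -0.9704343)
updated quaternion q' = (-0.4349, 0.7358, -0.4777, -0.2030)
p + v·dt = (0.4500, -1.5500, 1.2700)
v + (F/m)dt = (-1.5300, -1.3900, 1.8350)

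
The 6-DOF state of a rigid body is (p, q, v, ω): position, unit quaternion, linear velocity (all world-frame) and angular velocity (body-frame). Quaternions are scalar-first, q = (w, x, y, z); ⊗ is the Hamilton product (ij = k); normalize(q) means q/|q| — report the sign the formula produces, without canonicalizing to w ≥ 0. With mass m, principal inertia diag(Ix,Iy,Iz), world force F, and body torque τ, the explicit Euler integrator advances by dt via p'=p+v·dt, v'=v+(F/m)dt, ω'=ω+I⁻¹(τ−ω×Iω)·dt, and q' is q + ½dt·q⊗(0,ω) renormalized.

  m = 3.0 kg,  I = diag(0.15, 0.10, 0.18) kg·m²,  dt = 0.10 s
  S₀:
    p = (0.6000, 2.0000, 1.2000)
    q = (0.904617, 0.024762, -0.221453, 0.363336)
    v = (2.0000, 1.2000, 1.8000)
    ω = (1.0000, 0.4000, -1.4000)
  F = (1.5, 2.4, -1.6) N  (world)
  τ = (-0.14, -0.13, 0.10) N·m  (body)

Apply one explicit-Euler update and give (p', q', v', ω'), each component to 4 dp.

p' = (0.8000, 2.1200, 1.3800)
q' = (0.9296, 0.0779, -0.1827, 0.3104)
v' = (2.0500, 1.2800, 1.7467)
ω' = (0.9365, 0.2280, -1.3333)

a = F/m = (0.5000, 0.8000, -0.5333)
p + v·dt = (0.8000, 2.1200, 1.3800)
v + (F/m)dt = (2.0500, 1.2800, 1.7467)
ω×(Iω) gyroscopic = (-0.0448, 0.0420, -0.0200)
α = I⁻¹(τ − ω×Iω) = (-0.6347, -1.7200, 0.6667)
new body rate ω' = (0.9365, 0.2280, -1.3333)
2q̇ = q⊗(0,ω) = (0.5724896, 1.0693168, 0.7598496, -1.0351060)
q + ½dt·q⊗(0,ω), renormalized = (0.9296, 0.0779, -0.1827, 0.3104)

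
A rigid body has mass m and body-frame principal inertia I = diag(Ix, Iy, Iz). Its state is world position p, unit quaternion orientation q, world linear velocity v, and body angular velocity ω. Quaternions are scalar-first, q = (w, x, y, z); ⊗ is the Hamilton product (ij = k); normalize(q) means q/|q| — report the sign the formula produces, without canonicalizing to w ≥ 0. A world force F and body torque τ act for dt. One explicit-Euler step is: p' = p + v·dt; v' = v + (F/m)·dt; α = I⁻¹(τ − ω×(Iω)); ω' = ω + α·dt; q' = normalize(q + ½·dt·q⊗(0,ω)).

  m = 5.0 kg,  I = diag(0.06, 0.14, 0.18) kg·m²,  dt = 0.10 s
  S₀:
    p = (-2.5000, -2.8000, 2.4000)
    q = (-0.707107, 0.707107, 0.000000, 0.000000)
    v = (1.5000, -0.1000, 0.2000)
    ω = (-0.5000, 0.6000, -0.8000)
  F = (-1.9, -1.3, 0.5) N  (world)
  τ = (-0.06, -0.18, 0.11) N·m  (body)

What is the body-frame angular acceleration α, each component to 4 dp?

α = (-0.6800, -0.9429, 0.7444)

precession coupling ω×(Iω) = (-0.0192, -0.0480, -0.0240)
α = I⁻¹(τ − ω×Iω) = (-0.6800, -0.9429, 0.7444)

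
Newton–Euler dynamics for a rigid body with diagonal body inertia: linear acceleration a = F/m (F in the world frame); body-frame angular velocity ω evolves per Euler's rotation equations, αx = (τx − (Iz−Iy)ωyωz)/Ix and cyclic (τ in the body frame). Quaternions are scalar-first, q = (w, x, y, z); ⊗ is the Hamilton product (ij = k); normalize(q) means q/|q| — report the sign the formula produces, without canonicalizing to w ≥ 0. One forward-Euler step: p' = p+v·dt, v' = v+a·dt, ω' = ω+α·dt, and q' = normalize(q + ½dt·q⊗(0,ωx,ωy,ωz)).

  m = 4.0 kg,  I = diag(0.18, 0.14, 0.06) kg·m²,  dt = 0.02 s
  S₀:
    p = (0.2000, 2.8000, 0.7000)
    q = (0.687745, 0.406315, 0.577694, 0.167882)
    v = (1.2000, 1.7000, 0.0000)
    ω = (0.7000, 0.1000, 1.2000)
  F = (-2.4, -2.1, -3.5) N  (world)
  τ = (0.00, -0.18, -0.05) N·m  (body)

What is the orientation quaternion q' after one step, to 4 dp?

q' = (0.6822, 0.4179, 0.5746, 0.1725)

2q̇ = q⊗(0,ω) = (-0.5436483, 1.1578661, -0.3012861, 0.4615397)
q' = normalize(q + ½dt·q⊗(0,ω)) = (0.6822, 0.4179, 0.5746, 0.1725)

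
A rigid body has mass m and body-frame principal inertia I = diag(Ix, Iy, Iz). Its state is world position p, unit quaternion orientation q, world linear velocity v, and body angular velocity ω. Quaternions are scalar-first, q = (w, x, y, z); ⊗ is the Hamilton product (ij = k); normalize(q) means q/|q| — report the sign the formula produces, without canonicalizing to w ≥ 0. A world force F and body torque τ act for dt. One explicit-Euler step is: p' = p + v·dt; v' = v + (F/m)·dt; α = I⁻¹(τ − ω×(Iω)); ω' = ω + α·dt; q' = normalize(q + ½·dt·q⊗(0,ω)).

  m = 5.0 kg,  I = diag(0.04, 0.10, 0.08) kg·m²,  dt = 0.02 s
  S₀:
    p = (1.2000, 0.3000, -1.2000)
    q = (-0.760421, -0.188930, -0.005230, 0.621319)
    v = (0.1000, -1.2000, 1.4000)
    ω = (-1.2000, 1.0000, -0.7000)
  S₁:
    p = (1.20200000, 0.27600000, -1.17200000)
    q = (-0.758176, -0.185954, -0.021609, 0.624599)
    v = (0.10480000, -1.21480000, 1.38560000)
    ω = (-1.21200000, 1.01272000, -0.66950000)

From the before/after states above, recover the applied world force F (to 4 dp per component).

v₁ − v₀ = (0.00480000, -0.01480000, -0.01440000)
F = m·Δv/dt = (1.2000, -3.7000, -3.6000)

F = (1.2000, -3.7000, -3.6000)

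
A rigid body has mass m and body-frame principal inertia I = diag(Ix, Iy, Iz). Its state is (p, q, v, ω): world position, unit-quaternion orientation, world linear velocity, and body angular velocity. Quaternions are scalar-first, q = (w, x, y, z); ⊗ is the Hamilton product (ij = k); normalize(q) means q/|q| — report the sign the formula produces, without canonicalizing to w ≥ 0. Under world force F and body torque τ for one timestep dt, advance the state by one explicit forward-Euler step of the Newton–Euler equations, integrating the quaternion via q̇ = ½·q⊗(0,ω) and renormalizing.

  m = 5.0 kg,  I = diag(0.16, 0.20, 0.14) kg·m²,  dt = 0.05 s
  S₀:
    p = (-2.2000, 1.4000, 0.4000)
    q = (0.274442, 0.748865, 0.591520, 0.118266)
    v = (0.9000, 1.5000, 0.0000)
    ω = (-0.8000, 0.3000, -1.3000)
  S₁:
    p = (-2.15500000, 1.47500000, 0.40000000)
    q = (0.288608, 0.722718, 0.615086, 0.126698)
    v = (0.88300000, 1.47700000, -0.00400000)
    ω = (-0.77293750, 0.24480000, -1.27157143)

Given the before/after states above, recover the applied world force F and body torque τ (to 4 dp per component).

F = (-1.7000, -2.3000, -0.4000)
τ = (0.1100, -0.2000, 0.0700)

Δω = ω₁−ω₀ = (0.02706250, -0.05520000, 0.02842857)
τ = I·(Δω/dt) + ω₀×(Iω₀) = (0.1100, -0.2000, 0.0700)
v₁ − v₀ = (-0.01700000, -0.02300000, -0.00400000)
F = m·Δv/dt = (-1.7000, -2.3000, -0.4000)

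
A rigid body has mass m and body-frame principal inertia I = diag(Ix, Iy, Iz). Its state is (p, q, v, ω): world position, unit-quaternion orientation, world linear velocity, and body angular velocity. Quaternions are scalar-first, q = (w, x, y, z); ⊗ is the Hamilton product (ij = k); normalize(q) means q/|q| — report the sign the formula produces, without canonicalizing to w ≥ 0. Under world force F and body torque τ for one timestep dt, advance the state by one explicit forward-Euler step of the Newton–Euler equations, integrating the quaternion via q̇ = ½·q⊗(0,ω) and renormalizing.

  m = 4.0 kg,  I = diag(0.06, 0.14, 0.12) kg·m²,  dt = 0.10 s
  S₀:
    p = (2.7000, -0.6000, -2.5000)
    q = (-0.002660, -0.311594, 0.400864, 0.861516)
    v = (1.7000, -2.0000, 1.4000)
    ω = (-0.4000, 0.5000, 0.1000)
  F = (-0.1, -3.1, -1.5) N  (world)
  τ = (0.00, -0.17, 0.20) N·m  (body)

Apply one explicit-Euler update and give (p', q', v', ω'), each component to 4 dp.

a = F/m = (-0.0250, -0.7750, -0.3750)
p + v·dt = (2.8700, -0.8000, -2.3600)
v' = v + a·dt = (1.6975, -2.0775, 1.3625)
α = I⁻¹(τ − ω×Iω) = (0.0167, -1.2314, 1.8000)
new body rate ω' = (-0.3983, 0.3769, 0.2800)
q⊗(0,ω) = (-0.4112212, -0.3896076, -0.3147770, 0.0042826)
q' = normalize(q + ½dt·q⊗(0,ω)) = (-0.0232, -0.3309, 0.3849, 0.8613)

p' = (2.8700, -0.8000, -2.3600)
q' = (-0.0232, -0.3309, 0.3849, 0.8613)
v' = (1.6975, -2.0775, 1.3625)
ω' = (-0.3983, 0.3769, 0.2800)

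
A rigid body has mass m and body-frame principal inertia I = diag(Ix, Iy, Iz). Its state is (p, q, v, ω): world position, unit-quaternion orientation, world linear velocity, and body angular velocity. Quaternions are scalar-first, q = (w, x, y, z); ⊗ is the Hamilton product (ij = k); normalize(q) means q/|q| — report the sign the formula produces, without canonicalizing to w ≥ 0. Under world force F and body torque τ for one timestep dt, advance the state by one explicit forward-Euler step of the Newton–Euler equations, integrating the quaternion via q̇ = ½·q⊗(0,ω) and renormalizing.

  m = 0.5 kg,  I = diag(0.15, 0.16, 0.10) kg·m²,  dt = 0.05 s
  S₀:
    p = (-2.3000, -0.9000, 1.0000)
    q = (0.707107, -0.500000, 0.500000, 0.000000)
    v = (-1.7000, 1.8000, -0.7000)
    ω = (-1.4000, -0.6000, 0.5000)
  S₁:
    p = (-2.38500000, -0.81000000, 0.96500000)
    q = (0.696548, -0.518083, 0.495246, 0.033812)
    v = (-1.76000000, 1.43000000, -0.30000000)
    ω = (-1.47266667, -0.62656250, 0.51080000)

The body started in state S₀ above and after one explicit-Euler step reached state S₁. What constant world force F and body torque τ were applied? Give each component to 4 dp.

Δω = ω₁−ω₀ = (-0.07266667, -0.02656250, 0.01080000)
precession coupling = (0.0180, -0.0350, 0.0084)
applied torque τ = (-0.2000, -0.1200, 0.0300)
Δv = v₁−v₀ = (-0.06000000, -0.37000000, 0.40000000)
F = m·Δv/dt = (-0.6000, -3.7000, 4.0000)

F = (-0.6000, -3.7000, 4.0000)
τ = (-0.2000, -0.1200, 0.0300)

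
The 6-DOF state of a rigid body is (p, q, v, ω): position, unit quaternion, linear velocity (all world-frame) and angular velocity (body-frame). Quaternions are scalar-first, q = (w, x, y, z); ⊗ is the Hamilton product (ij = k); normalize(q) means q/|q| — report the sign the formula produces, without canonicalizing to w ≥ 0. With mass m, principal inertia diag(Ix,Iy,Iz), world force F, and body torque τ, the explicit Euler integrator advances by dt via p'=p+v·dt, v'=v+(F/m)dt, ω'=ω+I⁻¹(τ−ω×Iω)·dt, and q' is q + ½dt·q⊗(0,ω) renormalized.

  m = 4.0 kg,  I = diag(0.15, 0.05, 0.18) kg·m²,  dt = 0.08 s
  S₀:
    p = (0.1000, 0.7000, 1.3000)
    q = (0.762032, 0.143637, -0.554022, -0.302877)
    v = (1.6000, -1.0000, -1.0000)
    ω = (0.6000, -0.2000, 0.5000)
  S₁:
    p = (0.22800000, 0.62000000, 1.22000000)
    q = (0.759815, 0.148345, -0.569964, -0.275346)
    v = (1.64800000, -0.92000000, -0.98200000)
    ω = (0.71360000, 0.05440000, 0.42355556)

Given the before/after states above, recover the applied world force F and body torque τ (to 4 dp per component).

F = (2.4000, 4.0000, 0.9000)
τ = (0.2000, 0.1500, -0.1600)

ω₁ − ω₀ = (0.11360000, 0.25440000, -0.07644444)
ω₀×(Iω₀) = (-0.0130, -0.0090, 0.0120)
applied torque τ = (0.2000, 0.1500, -0.1600)
v₁ − v₀ = (0.04800000, 0.08000000, 0.01800000)
F = m·Δv/dt = (2.4000, 4.0000, 0.9000)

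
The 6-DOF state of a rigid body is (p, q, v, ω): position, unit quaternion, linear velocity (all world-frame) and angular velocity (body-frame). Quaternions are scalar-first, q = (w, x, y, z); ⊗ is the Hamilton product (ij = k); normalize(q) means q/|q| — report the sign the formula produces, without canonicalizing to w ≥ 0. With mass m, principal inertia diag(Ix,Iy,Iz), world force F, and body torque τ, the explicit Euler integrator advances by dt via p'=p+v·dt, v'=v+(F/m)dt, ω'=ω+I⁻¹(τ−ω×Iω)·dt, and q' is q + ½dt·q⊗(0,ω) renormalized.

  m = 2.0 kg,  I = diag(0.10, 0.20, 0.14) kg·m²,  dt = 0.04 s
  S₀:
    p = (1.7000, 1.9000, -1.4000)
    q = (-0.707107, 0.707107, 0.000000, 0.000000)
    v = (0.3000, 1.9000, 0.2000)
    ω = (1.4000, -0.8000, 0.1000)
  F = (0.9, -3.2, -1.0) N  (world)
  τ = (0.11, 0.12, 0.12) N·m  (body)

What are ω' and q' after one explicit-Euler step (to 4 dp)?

ω' = (1.4421, -0.7749, 0.1663)
q' = (-0.7265, 0.6869, 0.0099, -0.0127)

angular accel α = (1.0520, 0.6280, 1.6571)
new body rate ω' = (1.4421, -0.7749, 0.1663)
Hamilton product q⊗(0,ω) = (-0.9899498, -0.9899498, 0.4949749, -0.6363963)
updated quaternion q' = (-0.7265, 0.6869, 0.0099, -0.0127)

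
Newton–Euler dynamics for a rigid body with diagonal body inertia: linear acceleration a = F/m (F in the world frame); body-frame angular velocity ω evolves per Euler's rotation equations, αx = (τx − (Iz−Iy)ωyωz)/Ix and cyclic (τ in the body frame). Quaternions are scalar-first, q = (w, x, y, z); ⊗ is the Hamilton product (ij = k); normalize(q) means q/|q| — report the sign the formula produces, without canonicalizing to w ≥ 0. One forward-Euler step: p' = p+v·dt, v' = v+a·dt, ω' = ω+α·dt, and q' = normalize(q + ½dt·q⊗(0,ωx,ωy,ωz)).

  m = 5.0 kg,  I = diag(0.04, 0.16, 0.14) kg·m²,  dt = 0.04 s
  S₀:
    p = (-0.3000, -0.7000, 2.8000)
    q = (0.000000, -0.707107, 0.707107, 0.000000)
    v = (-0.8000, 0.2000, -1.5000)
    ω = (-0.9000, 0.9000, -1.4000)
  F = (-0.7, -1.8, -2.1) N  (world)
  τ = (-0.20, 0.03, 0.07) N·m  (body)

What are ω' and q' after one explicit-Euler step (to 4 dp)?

(τ − ω×Iω)/I = (-5.6300, 0.9750, 1.1943)
ω' = ω + α·dt = (-1.1252, 0.9390, -1.3522)
q⊗(0,ω) = (-1.2727926, -0.9899498, -0.9899498, 0.0000000)
q' = normalize(q + ½dt·q⊗(0,ω)) = (-0.0254, -0.7264, 0.6868, 0.0000)

ω' = (-1.1252, 0.9390, -1.3522)
q' = (-0.0254, -0.7264, 0.6868, 0.0000)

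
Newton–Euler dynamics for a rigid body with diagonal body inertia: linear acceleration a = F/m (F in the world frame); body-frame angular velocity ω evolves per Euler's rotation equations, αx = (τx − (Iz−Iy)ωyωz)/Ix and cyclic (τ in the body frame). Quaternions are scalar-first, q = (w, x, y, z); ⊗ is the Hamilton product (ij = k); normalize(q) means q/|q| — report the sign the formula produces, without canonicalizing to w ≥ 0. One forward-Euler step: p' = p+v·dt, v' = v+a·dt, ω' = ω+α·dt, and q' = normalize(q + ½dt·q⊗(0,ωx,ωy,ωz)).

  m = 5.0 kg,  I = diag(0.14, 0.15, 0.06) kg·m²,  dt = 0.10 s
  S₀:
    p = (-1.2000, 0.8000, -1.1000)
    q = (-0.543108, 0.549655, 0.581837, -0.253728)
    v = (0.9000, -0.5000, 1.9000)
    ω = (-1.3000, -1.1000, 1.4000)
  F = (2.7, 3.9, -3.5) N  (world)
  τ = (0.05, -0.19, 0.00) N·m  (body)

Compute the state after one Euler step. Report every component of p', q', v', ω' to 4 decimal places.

gyro term ω×Iω = (0.1386, -0.1456, 0.0143)
(τ − ω×Iω)/I = (-0.6329, -0.2960, -0.2383)
ω + α·dt = (-1.3633, -1.1296, 1.3762)
q⊗(0,ω) = (1.7097914, 1.2415114, 0.1577482, -0.6085836)
updated quaternion q' = (-0.4549, 0.6080, 0.5862, -0.2824)
p + v·dt = (-1.1100, 0.7500, -0.9100)
v + (F/m)dt = (0.9540, -0.4220, 1.8300)

p' = (-1.1100, 0.7500, -0.9100)
q' = (-0.4549, 0.6080, 0.5862, -0.2824)
v' = (0.9540, -0.4220, 1.8300)
ω' = (-1.3633, -1.1296, 1.3762)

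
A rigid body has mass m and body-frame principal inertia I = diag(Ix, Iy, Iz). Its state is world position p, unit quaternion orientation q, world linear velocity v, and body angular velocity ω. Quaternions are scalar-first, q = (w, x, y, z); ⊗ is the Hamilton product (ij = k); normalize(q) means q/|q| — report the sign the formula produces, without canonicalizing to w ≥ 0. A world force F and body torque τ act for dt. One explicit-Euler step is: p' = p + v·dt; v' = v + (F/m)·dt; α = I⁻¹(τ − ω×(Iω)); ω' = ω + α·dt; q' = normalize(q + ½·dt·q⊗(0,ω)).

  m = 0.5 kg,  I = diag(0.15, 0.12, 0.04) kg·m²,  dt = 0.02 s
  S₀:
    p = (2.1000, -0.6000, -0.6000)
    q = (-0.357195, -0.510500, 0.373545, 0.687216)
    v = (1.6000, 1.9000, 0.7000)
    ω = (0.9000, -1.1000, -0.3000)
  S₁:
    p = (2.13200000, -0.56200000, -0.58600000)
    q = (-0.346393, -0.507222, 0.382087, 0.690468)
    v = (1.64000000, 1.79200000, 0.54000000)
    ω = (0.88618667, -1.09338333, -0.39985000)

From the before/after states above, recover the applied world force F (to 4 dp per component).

velocity change Δv = (0.04000000, -0.10800000, -0.16000000)
F = m·Δv/dt = (1.0000, -2.7000, -4.0000)

F = (1.0000, -2.7000, -4.0000)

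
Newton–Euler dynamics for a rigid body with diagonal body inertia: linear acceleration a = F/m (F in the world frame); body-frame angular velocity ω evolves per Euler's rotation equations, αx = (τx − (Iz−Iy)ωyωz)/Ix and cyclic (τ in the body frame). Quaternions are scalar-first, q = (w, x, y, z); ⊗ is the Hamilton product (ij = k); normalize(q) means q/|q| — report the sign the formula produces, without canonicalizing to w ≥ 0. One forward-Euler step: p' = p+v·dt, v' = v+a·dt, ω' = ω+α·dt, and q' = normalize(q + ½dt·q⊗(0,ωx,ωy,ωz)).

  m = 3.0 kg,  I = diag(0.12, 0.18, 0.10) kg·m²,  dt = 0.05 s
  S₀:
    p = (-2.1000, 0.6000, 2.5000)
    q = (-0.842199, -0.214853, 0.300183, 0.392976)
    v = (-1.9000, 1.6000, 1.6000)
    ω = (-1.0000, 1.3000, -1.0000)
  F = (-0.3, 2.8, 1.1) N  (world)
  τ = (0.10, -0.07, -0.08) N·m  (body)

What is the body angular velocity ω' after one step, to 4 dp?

ω×(Iω) gyroscopic = (0.1040, 0.0200, -0.0780)
(τ − ω×Iω)/I = (-0.0333, -0.5000, -0.0200)
new body rate ω' = (-1.0017, 1.2750, -1.0010)

ω' = (-1.0017, 1.2750, -1.0010)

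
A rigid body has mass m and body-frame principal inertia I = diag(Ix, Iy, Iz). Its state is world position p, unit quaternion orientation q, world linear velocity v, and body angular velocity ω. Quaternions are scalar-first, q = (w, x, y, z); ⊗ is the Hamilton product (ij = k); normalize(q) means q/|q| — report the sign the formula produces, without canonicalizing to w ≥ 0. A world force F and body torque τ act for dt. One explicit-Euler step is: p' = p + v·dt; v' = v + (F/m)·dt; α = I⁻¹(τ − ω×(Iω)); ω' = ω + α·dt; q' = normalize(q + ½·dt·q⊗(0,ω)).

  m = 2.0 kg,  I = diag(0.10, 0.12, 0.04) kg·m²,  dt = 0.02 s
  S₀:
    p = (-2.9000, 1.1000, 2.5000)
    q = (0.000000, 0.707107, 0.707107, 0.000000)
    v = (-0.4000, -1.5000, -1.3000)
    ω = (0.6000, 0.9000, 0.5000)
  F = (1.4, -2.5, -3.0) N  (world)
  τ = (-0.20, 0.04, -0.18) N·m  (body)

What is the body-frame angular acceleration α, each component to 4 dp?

ω×(Iω) gyroscopic = (-0.0360, 0.0180, 0.0108)
(τ − ω×Iω)/I = (-1.6400, 0.1833, -4.7700)

α = (-1.6400, 0.1833, -4.7700)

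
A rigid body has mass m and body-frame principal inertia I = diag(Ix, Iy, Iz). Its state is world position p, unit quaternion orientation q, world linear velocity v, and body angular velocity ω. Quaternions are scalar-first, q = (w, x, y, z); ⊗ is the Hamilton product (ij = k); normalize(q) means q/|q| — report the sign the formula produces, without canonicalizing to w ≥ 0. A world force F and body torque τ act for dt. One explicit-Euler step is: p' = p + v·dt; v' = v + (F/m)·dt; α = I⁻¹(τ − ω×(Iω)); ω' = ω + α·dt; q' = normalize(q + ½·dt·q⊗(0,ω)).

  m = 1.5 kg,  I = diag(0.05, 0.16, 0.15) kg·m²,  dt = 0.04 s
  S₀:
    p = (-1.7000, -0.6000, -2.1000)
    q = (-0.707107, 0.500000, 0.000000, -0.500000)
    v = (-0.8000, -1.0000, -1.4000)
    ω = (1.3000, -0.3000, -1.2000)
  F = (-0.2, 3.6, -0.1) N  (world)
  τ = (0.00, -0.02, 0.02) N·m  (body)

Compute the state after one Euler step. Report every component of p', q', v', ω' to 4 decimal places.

a = F/m = (-0.1333, 2.4000, -0.0667)
p' = p + v·dt = (-1.7320, -0.6400, -2.1560)
v + (F/m)dt = (-0.8053, -0.9040, -1.4027)
(τ − ω×Iω)/I = (0.0720, -1.1000, 0.4193)
new body rate ω' = (1.3029, -0.3440, -1.1832)
2q̇ = q⊗(0,ω) = (-1.2500000, -1.0692391, 0.1621321, 0.6985284)
updated quaternion q' = (-0.7316, 0.4783, 0.0032, -0.4857)

p' = (-1.7320, -0.6400, -2.1560)
q' = (-0.7316, 0.4783, 0.0032, -0.4857)
v' = (-0.8053, -0.9040, -1.4027)
ω' = (1.3029, -0.3440, -1.1832)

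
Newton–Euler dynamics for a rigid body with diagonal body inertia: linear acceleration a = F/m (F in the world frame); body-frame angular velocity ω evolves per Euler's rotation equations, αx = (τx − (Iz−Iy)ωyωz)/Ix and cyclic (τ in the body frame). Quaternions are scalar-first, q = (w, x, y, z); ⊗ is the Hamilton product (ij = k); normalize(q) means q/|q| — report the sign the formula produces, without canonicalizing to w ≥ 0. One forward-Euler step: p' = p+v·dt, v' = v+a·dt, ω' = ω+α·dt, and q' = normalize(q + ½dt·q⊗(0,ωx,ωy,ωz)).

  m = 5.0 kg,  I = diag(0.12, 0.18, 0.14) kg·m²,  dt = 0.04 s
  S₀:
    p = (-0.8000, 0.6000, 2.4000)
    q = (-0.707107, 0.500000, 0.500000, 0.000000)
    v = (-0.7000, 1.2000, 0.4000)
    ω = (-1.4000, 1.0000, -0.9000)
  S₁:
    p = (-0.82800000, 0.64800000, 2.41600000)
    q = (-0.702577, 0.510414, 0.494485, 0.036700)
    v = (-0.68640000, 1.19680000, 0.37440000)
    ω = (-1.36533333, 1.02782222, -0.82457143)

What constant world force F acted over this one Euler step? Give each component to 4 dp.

Δv = v₁−v₀ = (0.01360000, -0.00320000, -0.02560000)
F = m·Δv/dt = (1.7000, -0.4000, -3.2000)

F = (1.7000, -0.4000, -3.2000)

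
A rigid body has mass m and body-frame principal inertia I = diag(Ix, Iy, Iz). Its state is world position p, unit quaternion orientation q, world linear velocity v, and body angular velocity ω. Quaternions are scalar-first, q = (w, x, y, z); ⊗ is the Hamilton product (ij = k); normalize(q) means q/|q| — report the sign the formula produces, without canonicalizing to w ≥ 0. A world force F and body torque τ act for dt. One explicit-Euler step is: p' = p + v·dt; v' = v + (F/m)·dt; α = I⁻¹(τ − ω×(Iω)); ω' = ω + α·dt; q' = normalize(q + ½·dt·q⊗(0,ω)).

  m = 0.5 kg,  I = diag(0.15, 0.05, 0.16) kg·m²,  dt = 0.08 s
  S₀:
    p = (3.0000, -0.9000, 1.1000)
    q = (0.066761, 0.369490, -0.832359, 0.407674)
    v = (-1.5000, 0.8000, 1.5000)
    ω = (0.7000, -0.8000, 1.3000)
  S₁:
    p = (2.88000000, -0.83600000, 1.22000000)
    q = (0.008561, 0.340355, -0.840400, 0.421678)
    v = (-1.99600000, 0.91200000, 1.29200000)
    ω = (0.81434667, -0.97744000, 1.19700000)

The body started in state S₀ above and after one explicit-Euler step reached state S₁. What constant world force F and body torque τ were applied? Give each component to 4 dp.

v₁ − v₀ = (-0.49600000, 0.11200000, -0.20800000)
F = m·Δv/dt = (-3.1000, 0.7000, -1.3000)
Δω = ω₁−ω₀ = (0.11434667, -0.17744000, -0.10300000)
precession coupling = (-0.1144, -0.0091, 0.0560)
τ = I·(Δω/dt) + ω₀×(Iω₀) = (0.1000, -0.1200, -0.1500)

F = (-3.1000, 0.7000, -1.3000)
τ = (0.1000, -0.1200, -0.1500)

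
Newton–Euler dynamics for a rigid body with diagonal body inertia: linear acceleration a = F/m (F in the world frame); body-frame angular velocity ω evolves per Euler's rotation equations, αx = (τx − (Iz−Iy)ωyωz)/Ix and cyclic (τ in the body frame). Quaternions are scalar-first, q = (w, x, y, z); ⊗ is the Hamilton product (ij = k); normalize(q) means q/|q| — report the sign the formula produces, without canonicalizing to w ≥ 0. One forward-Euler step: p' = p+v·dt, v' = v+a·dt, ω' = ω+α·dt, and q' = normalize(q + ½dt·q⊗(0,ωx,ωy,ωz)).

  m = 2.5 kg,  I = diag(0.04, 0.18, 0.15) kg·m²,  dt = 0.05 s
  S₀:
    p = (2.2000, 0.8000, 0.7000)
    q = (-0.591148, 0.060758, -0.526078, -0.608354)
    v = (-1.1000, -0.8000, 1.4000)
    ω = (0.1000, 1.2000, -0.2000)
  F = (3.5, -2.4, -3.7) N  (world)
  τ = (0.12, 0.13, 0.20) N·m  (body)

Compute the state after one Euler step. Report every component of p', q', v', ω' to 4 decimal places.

p' = (2.1450, 0.7600, 0.7700)
q' = (-0.5783, 0.0801, -0.5448, -0.6020)
v' = (-1.0300, -0.8480, 1.3260)
ω' = (0.2410, 1.2355, -0.1389)

linear accel F/m = (1.4000, -0.9600, -1.4800)
p' = p + v·dt = (2.1450, 0.7600, 0.7700)
new velocity v' = (-1.0300, -0.8480, 1.3260)
gyro term ω×Iω = (0.0072, 0.0022, 0.0168)
α = I⁻¹(τ − ω×Iω) = (2.8200, 0.7100, 1.2213)
ω' = ω + α·dt = (0.2410, 1.2355, -0.1389)
q⊗(0,ω) = (0.5035470, 0.7761256, -0.7580614, 0.2437470)
q + ½dt·q⊗(0,ω), renormalized = (-0.5783, 0.0801, -0.5448, -0.6020)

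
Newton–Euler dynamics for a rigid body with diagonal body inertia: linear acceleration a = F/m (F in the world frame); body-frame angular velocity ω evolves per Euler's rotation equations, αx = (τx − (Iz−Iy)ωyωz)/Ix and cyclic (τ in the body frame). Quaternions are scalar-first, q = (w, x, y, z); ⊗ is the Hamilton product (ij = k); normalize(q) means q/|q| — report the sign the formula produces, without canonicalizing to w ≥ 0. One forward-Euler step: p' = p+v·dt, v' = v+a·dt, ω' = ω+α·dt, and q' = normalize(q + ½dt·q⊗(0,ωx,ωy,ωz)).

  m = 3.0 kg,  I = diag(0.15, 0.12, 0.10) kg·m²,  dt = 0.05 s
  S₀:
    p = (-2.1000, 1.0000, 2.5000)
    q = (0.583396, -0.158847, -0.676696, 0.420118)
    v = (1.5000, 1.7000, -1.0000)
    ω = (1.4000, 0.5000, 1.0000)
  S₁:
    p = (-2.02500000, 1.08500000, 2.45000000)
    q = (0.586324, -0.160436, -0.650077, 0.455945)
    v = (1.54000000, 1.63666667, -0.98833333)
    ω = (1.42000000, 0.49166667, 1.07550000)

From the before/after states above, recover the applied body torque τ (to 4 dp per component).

τ = (0.0500, 0.0500, 0.1300)

Δω = ω₁−ω₀ = (0.02000000, -0.00833333, 0.07550000)
precession coupling = (-0.0100, 0.0700, -0.0210)
τ = I·(Δω/dt) + ω₀×(Iω₀) = (0.0500, 0.0500, 0.1300)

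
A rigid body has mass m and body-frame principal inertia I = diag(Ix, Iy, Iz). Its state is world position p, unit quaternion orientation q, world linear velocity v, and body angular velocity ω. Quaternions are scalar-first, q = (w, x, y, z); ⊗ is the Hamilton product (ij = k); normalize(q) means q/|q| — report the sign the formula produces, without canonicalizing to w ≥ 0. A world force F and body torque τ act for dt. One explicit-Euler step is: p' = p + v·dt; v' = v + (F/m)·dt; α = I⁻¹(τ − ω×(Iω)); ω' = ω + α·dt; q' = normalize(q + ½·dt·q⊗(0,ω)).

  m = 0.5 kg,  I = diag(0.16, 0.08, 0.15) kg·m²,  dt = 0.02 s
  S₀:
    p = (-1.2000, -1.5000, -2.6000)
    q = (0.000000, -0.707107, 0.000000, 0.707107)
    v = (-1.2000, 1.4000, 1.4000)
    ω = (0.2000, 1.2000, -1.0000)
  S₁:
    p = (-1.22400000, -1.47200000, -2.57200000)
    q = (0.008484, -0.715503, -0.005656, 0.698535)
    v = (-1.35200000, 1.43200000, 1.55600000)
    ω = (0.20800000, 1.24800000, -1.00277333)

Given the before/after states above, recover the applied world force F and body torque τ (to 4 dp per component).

F = (-3.8000, 0.8000, 3.9000)
τ = (-0.0200, 0.1900, -0.0400)

v₁ − v₀ = (-0.15200000, 0.03200000, 0.15600000)
applied force F = (-3.8000, 0.8000, 3.9000)
Δω = ω₁−ω₀ = (0.00800000, 0.04800000, -0.00277333)
gyro term ω₀×Iω₀ = (-0.0840, -0.0020, -0.0192)
τ = I·(Δω/dt) + ω₀×(Iω₀) = (-0.0200, 0.1900, -0.0400)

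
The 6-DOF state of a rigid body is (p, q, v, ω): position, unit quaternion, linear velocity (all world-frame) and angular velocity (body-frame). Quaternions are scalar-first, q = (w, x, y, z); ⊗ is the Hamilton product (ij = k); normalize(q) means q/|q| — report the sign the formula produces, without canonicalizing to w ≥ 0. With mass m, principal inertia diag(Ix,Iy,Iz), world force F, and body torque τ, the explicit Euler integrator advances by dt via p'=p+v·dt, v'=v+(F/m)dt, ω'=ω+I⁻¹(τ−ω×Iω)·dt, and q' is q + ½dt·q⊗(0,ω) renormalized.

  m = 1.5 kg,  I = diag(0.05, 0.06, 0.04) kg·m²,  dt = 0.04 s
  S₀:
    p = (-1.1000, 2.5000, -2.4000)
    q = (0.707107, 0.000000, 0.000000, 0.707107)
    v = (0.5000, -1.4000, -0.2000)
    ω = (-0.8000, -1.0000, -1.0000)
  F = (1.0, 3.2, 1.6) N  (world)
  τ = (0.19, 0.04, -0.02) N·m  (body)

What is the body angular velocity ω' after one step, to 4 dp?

angular accel α = (4.2000, 0.5333, -0.7000)
ω' = ω + α·dt = (-0.6320, -0.9787, -1.0280)

ω' = (-0.6320, -0.9787, -1.0280)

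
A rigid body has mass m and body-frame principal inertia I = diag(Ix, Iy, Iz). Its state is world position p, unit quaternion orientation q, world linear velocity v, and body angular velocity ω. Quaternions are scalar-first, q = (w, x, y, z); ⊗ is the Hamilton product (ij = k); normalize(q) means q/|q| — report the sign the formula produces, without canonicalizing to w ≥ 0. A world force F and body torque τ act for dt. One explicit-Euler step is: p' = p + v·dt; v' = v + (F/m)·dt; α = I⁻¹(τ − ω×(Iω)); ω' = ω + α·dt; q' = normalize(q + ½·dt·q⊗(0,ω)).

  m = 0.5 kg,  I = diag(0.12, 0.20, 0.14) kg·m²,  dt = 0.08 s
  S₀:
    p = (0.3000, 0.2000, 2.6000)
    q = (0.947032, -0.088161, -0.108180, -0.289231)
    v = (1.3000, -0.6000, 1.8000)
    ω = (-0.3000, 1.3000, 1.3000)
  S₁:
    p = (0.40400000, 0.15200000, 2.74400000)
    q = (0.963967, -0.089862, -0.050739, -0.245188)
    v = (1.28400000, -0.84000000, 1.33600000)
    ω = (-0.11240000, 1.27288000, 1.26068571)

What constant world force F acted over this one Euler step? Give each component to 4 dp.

F = (-0.1000, -1.5000, -2.9000)

Δv = v₁−v₀ = (-0.01600000, -0.24000000, -0.46400000)
applied force F = (-0.1000, -1.5000, -2.9000)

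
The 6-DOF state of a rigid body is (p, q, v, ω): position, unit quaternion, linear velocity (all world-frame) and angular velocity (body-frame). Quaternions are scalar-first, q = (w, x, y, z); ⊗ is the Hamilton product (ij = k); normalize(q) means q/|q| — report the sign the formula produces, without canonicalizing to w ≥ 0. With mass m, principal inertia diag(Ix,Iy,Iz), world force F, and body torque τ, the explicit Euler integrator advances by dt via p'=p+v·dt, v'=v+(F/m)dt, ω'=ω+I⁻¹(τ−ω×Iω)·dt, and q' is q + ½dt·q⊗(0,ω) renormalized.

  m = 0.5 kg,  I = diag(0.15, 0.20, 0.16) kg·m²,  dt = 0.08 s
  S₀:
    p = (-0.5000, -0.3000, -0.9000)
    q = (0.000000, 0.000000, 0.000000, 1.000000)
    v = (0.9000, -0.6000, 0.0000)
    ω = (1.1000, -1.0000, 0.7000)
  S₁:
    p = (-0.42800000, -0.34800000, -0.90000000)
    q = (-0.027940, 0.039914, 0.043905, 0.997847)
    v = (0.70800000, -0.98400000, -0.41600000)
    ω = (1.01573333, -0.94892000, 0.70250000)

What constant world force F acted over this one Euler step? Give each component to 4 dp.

F = (-1.2000, -2.4000, -2.6000)

velocity change Δv = (-0.19200000, -0.38400000, -0.41600000)
F = m·Δv/dt = (-1.2000, -2.4000, -2.6000)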